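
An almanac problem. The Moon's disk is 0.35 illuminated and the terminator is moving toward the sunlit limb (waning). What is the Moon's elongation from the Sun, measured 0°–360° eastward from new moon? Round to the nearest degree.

cos θ = 1 − 2f = 0.300, giving a principal value of 72.5°.
A waning Moon lies in 180°–360°, so θ = 360° − 72.5° = 287.5°.

287°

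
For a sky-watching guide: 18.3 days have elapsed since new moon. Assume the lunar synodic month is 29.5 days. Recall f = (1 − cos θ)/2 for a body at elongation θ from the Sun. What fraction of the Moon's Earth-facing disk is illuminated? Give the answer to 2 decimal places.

0.86

Phase angle: θ = 360°·(18.3 d)/(29.5 d) = 223.3°.
cos 223.3° = (-0.728), so f = (1 − (-0.728))/2 = 0.864.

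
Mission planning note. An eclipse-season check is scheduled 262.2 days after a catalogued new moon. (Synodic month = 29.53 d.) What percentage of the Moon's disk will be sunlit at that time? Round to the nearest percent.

262.2 d spans 8 complete synodic months (8 × 29.53 = 236.24 d) plus 25.96 d.
Phase angle: θ = 360°·(25.96 d)/(29.53 d) = 316.5°.
Illuminated fraction = (1 − cos 316.5°)/2 = (1 − 0.725)/2 ≈ 0.137, so 14%.

14%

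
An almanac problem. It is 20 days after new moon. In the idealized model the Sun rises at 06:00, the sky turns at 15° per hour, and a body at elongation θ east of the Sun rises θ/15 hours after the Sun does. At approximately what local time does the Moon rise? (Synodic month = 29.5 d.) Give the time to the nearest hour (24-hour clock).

Elongation θ = 360° × 20/29.5 ≈ 244.1°.
At 15° of sky rotation per hour, 244.1° corresponds to a 16.27 h lag.
06:00 + 16.27 h ≈ 22:16 → 22:00 to the nearest hour.

22:00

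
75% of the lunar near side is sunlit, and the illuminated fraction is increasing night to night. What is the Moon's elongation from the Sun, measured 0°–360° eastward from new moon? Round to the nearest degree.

120°

Invert f = (1 − cos θ)/2 to get cos θ = 1 − 2(0.75) = -0.500, hence θ₀ = arccos -0.500 = 120.0°.
Before full moon the principal value applies: θ = 120.0°.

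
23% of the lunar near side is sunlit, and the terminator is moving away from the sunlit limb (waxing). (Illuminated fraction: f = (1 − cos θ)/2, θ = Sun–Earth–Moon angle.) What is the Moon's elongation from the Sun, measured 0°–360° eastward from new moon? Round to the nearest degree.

From f = (1 − cos θ)/2: cos θ = 1 − 2×0.23 = 0.540; arccos → 57.3°.
The Moon is waxing (0°–180°), so θ = 57.3° directly.

57°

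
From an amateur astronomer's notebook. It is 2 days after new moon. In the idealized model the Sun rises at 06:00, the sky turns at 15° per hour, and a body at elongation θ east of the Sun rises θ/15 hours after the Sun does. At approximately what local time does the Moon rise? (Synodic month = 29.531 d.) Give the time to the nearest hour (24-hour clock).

08:00

Elongation θ = 360° × 2/29.531 ≈ 24.4°.
Delay after the Sun = 24.4° / (15°/h) ≈ 1.63 h.
06:00 + 1.63 h ≈ 07:38 → 08:00 to the nearest hour.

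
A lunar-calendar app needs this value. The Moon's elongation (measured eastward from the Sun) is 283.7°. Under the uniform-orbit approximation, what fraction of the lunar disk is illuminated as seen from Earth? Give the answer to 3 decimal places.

0.382

Half-versine of 283.7°: (1 − 0.237)/2 = 0.382.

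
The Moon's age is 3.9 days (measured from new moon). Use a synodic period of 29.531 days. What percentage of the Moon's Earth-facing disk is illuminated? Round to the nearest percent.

16%

Elongation θ = 360° × 3.9/29.531 ≈ 47.5°.
With cos θ = 0.675, the lit fraction is (1 − 0.675)/2 ≈ 0.162, so 16%.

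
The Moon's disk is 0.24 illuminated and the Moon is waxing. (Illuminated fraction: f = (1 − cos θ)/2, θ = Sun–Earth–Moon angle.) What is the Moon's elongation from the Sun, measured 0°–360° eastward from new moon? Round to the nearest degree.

From f = (1 − cos θ)/2: cos θ = 1 − 2×0.24 = 0.520; arccos → 58.7°.
Before full moon the principal value applies: θ = 58.7°.

59°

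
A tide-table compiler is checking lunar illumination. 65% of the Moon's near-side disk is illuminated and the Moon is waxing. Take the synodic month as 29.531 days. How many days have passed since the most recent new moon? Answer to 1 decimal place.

8.8 days

Invert f = (1 − cos θ)/2 to get cos θ = 1 − 2(0.65) = -0.300, hence θ₀ = arccos -0.300 = 107.5°.
Waxing ⇒ before full, so θ = 107.5°.
That fraction of the synodic month is 107.5/360 × 29.531 d ≈ 8.81 d.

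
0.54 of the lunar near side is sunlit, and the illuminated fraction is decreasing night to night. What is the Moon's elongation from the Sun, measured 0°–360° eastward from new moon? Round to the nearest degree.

265°

From f = (1 − cos θ)/2: cos θ = 1 − 2×0.54 = -0.080; arccos → 94.6°.
A waning Moon lies in 180°–360°, so θ = 360° − 94.6° = 265.4°.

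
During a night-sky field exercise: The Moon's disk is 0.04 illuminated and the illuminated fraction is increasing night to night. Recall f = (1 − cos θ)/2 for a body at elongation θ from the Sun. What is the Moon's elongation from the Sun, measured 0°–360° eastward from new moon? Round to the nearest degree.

23°

From f = (1 − cos θ)/2: cos θ = 1 − 2×0.04 = 0.920; arccos → 23.1°.
Before full moon the principal value applies: θ = 23.1°.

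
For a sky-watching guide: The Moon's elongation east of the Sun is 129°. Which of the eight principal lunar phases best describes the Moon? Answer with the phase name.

waxing gibbous

129° lies in the waxing gibbous sector of the 8-phase cycle.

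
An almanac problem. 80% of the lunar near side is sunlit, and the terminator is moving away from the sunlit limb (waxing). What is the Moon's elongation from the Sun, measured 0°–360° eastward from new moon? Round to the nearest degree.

cos θ = 1 − 2f = -0.600, giving a principal value of 126.9°.
Before full moon the principal value applies: θ = 126.9°.

127°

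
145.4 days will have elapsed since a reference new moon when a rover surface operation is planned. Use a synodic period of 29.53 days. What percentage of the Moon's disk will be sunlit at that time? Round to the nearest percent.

Reduce mod P: 145.4 − 4×29.53 = 27.28 d into the current lunation.
Elongation θ = 360° × 27.28/29.53 ≈ 332.6°.
With cos θ = 0.888, the lit fraction is (1 − 0.888)/2 ≈ 0.056, so 6%.

6%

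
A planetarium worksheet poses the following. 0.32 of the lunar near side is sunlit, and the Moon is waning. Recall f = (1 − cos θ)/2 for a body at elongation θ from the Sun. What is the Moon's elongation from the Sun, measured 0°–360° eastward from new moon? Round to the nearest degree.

291°

From f = (1 − cos θ)/2: cos θ = 1 − 2×0.32 = 0.360; arccos → 68.9°.
Since the Moon is past full (waning), take the reflex angle: θ = 360° − 68.9° = 291.1°.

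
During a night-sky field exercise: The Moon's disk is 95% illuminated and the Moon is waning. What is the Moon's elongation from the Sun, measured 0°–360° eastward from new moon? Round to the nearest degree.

Invert f = (1 − cos θ)/2 to get cos θ = 1 − 2(0.95) = -0.900, hence θ₀ = arccos -0.900 = 154.2°.
Since the Moon is past full (waning), take the reflex angle: θ = 360° − 154.2° = 205.8°.

206°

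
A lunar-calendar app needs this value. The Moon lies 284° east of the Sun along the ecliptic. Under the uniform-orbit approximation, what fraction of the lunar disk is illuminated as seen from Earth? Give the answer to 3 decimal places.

0.379

f = (1 − cos 284°)/2 = (1 − 0.242)/2 ≈ 0.379.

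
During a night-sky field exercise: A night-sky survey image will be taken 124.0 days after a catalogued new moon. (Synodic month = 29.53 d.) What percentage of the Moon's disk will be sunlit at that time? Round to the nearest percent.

124.0/29.53 = 4.199 lunations, so 4 complete cycles and 5.88 d into the next.
The Moon has covered 5.88/29.53 of its cycle, so θ ≈ 360° × 5.88/29.53 = 71.7°.
cos 71.7° = 0.314, so f = (1 − 0.314)/2 = 0.343, so 34%.

34%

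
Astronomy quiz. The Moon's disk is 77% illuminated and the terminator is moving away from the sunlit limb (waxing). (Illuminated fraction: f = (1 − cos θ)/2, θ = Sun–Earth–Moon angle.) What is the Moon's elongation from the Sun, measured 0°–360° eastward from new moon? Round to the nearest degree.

cos θ = 1 − 2f = -0.540, giving a principal value of 122.7°.
The Moon is waxing (0°–180°), so θ = 122.7° directly.

123°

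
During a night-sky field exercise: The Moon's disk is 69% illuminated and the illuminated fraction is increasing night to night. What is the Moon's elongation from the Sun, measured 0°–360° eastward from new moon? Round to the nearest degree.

cos θ = 1 − 2f = -0.380, giving a principal value of 112.3°.
Before full moon the principal value applies: θ = 112.3°.

112°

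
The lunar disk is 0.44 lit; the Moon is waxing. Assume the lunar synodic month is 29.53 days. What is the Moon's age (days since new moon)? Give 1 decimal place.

cos θ = 1 − 2f = 0.120, giving a principal value of 83.1°.
The Moon is waxing (0°–180°), so θ = 83.1° directly.
That fraction of the synodic month is 83.1/360 × 29.53 d ≈ 6.82 d.

6.8 days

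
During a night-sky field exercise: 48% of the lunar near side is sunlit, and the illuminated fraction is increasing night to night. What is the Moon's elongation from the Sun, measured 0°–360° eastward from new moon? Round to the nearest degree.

From f = (1 − cos θ)/2: cos θ = 1 − 2×0.48 = 0.040; arccos → 87.7°.
Waxing ⇒ before full, so θ = 87.7°.

88°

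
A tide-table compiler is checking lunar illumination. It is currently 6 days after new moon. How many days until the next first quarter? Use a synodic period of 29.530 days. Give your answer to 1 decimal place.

1.4 days

First quarter occurs at elongation 90°, i.e. at age 29.530 × 90/360 = 7.383 d.
So 1.383 days remain (7.383 − 6).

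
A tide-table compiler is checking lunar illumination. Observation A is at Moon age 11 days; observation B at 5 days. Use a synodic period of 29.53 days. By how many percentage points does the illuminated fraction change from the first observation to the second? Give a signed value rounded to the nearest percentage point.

-59 percentage points

First observation: θ = 360°·11/29.53 = 134.1°, so f = 0.848.
Second observation: θ = 61.0°, f = 0.257.
Δf = 0.257 − 0.848 = -0.591, i.e. -59 pp.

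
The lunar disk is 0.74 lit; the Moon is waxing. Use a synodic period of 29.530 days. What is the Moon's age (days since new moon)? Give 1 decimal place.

Invert f = (1 − cos θ)/2 to get cos θ = 1 − 2(0.74) = -0.480, hence θ₀ = arccos -0.480 = 118.7°.
Waxing ⇒ before full, so θ = 118.7°.
At 360°/29.530 d per day, 118.7° corresponds to 9.74 days.

9.7 days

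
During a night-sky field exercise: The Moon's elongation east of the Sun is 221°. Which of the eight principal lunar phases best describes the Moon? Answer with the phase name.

waning gibbous

221° lies in the waning gibbous sector of the 8-phase cycle.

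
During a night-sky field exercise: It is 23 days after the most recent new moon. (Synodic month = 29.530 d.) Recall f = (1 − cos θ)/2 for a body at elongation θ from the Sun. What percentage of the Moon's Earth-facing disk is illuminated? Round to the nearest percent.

Elongation θ = 360° × 23/29.530 ≈ 280.4°.
Illuminated fraction = (1 − cos 280.4°)/2 = (1 − 0.180)/2 ≈ 0.410, so 41%.

41%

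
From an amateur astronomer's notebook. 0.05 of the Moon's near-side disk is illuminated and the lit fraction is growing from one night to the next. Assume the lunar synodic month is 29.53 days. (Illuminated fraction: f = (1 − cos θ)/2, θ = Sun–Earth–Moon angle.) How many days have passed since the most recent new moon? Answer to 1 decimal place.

2.1 days

Invert f = (1 − cos θ)/2 to get cos θ = 1 − 2(0.05) = 0.900, hence θ₀ = arccos 0.900 = 25.8°.
Waxing ⇒ before full, so θ = 25.8°.
Age = 29.53 × 25.8°/360° ≈ 2.12 days.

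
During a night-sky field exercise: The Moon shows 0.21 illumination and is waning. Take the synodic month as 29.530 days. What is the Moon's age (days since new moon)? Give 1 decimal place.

25.1 days

From f = (1 − cos θ)/2: cos θ = 1 − 2×0.21 = 0.580; arccos → 54.5°.
A waning Moon lies in 180°–360°, so θ = 360° − 54.5° = 305.5°.
At 360°/29.530 d per day, 305.5° corresponds to 25.06 days.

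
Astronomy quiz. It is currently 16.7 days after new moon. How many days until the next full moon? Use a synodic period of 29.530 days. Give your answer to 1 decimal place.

Full moon is 0.5 of the way through the cycle: age 0.5 × 29.530 = 14.765 d.
This lunation's full moon (14.765 d) has passed, so add one period: 44.295 − 16.7 = 27.595 days.

27.6 days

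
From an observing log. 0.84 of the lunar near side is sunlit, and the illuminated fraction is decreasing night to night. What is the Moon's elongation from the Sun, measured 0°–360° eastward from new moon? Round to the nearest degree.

227°

Invert f = (1 − cos θ)/2 to get cos θ = 1 − 2(0.84) = -0.680, hence θ₀ = arccos -0.680 = 132.8°.
A waning Moon lies in 180°–360°, so θ = 360° − 132.8° = 227.2°.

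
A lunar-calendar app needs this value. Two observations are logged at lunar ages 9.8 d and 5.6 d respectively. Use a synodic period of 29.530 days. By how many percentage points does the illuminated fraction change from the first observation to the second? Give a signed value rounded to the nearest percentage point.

First observation: θ = 360°·9.8/29.530 = 119.5°, so f = 0.746.
Second observation: θ = 68.3°, f = 0.315.
Δf = 0.315 − 0.746 = -0.431, i.e. -43 pp.

-43 pp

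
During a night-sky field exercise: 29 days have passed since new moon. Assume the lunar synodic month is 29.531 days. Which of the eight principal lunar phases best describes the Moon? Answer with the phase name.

new moon

At 29/29.531 of the cycle, θ ≈ 354° — the new moon range.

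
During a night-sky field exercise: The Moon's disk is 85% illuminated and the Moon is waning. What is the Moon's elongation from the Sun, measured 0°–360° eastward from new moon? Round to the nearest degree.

226°

Invert f = (1 − cos θ)/2 to get cos θ = 1 − 2(0.85) = -0.700, hence θ₀ = arccos -0.700 = 134.4°.
Since the Moon is past full (waning), take the reflex angle: θ = 360° − 134.4° = 225.6°.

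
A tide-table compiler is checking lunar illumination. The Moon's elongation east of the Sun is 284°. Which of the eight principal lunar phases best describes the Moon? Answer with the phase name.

last quarter

284° lies in the last quarter sector of the 8-phase cycle.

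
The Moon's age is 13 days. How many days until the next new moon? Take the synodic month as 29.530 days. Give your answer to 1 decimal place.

16.5 days

One full lunation from the last new moon is 29.530 d; remaining = 29.530 − 13 = 16.530 d.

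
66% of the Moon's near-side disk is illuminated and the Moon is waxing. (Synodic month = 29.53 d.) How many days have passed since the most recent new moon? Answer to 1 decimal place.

cos θ = 1 − 2f = -0.320, giving a principal value of 108.7°.
Before full moon the principal value applies: θ = 108.7°.
Age = 29.53 × 108.7°/360° ≈ 8.91 days.

8.9 days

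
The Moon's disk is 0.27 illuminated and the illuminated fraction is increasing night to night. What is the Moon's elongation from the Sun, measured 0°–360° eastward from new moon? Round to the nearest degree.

cos θ = 1 − 2f = 0.460, giving a principal value of 62.6°.
Waxing ⇒ before full, so θ = 62.6°.

63°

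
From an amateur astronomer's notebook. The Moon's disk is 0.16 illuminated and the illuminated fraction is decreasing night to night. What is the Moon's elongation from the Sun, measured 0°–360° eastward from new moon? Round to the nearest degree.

313°

cos θ = 1 − 2f = 0.680, giving a principal value of 47.2°.
Since the Moon is past full (waning), take the reflex angle: θ = 360° − 47.2° = 312.8°.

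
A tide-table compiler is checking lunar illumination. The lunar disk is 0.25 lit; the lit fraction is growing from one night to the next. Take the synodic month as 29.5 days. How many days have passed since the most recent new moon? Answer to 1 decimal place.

From f = (1 − cos θ)/2: cos θ = 1 − 2×0.25 = 0.500; arccos → 60.0°.
Waxing ⇒ before full, so θ = 60.0°.
At 360°/29.5 d per day, 60.0° corresponds to 4.92 days.

4.9 days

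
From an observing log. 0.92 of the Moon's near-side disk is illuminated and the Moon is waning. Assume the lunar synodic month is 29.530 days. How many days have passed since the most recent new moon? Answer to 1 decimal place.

cos θ = 1 − 2f = -0.840, giving a principal value of 147.1°.
Waning ⇒ past full, so θ = 360° − 147.1° = 212.9°.
At 360°/29.530 d per day, 212.9° corresponds to 17.46 days.

17.5 days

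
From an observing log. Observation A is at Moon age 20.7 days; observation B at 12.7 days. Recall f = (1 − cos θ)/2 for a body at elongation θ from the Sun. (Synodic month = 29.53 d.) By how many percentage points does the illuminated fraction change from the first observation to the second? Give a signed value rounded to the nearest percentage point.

+30 percentage points

First observation: θ = 360°·20.7/29.53 = 252.4°, so f = 0.652.
Second observation: θ = 154.8°, f = 0.953.
Δf = 0.953 − 0.652 = +0.301, i.e. +30 pp.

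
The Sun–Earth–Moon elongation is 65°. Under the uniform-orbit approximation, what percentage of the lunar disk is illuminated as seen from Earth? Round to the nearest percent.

29%

f = (1 − cos 65°)/2 = (1 − 0.423)/2 ≈ 0.289, i.e. 29%.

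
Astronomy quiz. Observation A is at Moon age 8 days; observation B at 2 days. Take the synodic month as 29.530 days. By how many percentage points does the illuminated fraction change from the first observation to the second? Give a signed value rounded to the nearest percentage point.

-52 percentage points

θ₁ = 360° × 8/29.530 = 97.5°, f₁ = (1 − cos θ₁)/2 = 0.566.
θ₂ = 360° × 2/29.530 = 24.4°, f₂ = (1 − cos θ₂)/2 = 0.045.
Change = f₂ − f₁ = -0.521 → -52 percentage points.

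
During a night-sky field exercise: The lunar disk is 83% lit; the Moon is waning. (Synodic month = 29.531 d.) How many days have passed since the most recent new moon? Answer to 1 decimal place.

Invert f = (1 − cos θ)/2 to get cos θ = 1 − 2(0.83) = -0.660, hence θ₀ = arccos -0.660 = 131.3°.
A waning Moon lies in 180°–360°, so θ = 360° − 131.3° = 228.7°.
Age = 29.531 × 228.7°/360° ≈ 18.76 days.

18.8 days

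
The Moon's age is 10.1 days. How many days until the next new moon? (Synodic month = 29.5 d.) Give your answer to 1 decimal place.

One full lunation from the last new moon is 29.5 d; remaining = 29.5 − 10.1 = 19.400 d.

19.4 days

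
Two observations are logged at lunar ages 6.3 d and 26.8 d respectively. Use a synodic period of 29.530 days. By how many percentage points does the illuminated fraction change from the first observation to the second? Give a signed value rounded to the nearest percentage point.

-30 pp

θ₁ = 360° × 6.3/29.530 = 76.8°, f₁ = (1 − cos θ₁)/2 = 0.386.
θ₂ = 360° × 26.8/29.530 = 326.7°, f₂ = (1 − cos θ₂)/2 = 0.082.
Change = f₂ − f₁ = -0.304 → -30 percentage points.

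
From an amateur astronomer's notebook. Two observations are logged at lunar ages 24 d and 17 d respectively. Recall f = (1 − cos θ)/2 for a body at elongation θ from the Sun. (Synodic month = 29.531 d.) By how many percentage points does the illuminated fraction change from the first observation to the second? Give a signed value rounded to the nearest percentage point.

+64 percentage points

First observation: θ = 360°·24/29.531 = 292.6°, so f = 0.308.
Second observation: θ = 207.2°, f = 0.945.
Δf = 0.945 − 0.308 = +0.636, i.e. +64 pp.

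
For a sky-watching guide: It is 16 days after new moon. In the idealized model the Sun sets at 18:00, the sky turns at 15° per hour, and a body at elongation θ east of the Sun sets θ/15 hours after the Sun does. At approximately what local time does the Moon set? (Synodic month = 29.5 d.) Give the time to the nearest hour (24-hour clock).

07:00

Elongation θ = 360° × 16/29.5 ≈ 195.3°.
The Moon trails the Sun by θ/15 = 195.3/15 ≈ 13.02 hours.
18:00 + 13.02 h ≈ 07:01 → 07:00 to the nearest hour.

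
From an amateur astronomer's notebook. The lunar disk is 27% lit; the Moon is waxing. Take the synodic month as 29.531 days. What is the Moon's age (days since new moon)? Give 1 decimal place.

5.1 days

From f = (1 − cos θ)/2: cos θ = 1 − 2×0.27 = 0.460; arccos → 62.6°.
The Moon is waxing (0°–180°), so θ = 62.6° directly.
Age = 29.531 × 62.6°/360° ≈ 5.14 days.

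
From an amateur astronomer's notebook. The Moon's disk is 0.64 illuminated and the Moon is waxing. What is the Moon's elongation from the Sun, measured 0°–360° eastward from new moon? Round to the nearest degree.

106°

cos θ = 1 − 2f = -0.280, giving a principal value of 106.3°.
The Moon is waxing (0°–180°), so θ = 106.3° directly.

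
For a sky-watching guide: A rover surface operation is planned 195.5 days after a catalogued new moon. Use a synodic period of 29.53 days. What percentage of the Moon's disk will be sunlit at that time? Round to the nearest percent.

86%

Reduce mod P: 195.5 − 6×29.53 = 18.32 d into the current lunation.
Elongation θ = 360° × 18.32/29.53 ≈ 223.3°.
Illuminated fraction = (1 − cos 223.3°)/2 = (1 − (-0.727))/2 ≈ 0.864, so 86%.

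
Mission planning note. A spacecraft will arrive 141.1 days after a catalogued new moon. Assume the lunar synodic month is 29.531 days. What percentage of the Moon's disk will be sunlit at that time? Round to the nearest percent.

Reduce mod P: 141.1 − 4×29.531 = 22.98 d into the current lunation.
Elongation θ = 360° × 22.98/29.531 ≈ 280.1°.
cos 280.1° = 0.175, so f = (1 − 0.175)/2 = 0.412, so 41%.

41%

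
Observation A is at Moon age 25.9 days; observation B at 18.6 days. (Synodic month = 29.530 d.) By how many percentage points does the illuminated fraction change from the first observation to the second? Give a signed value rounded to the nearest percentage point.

+70 pp

θ₁ = 360° × 25.9/29.530 = 315.7°, f₁ = (1 − cos θ₁)/2 = 0.142.
θ₂ = 360° × 18.6/29.530 = 226.8°, f₂ = (1 − cos θ₂)/2 = 0.843.
Change = f₂ − f₁ = +0.701 → +70 percentage points.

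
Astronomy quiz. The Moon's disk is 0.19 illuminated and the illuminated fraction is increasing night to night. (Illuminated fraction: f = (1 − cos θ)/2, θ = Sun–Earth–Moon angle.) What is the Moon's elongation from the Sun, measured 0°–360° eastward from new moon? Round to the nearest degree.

cos θ = 1 − 2f = 0.620, giving a principal value of 51.7°.
The Moon is waxing (0°–180°), so θ = 51.7° directly.

52°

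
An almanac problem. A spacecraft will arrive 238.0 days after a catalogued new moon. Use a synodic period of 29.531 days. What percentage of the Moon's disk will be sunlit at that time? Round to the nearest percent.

3%

Reduce mod P: 238.0 − 8×29.531 = 1.75 d into the current lunation.
The Moon has covered 1.75/29.531 of its cycle, so θ ≈ 360° × 1.75/29.531 = 21.4°.
cos 21.4° = 0.931, so f = (1 − 0.931)/2 = 0.034, so 3%.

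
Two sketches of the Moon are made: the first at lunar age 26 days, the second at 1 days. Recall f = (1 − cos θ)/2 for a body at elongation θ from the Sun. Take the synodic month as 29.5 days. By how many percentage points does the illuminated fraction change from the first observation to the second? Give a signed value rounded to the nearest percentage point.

First observation: θ = 360°·26/29.5 = 317.3°, so f = 0.133.
Second observation: θ = 12.2°, f = 0.011.
Δf = 0.011 − 0.133 = -0.121, i.e. -12 pp.

-12 pp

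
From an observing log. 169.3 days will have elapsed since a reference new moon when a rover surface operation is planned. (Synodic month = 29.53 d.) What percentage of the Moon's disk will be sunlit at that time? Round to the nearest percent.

169.3/29.53 = 5.733 lunations, so 5 complete cycles and 21.65 d into the next.
The Moon has covered 21.65/29.53 of its cycle, so θ ≈ 360° × 21.65/29.53 = 263.9°.
cos 263.9° = (-0.106), so f = (1 − (-0.106))/2 = 0.553, so 55%.

55%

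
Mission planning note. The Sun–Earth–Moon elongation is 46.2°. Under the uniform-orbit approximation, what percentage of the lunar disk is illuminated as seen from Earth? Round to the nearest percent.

15%

f = (1 − cos 46.2°)/2 = (1 − 0.692)/2 ≈ 0.154, i.e. 15%.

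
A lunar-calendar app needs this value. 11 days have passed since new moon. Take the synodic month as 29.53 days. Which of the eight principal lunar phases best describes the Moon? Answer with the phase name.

At 11/29.53 of the cycle, θ ≈ 134° — the waxing gibbous range.

waxing gibbous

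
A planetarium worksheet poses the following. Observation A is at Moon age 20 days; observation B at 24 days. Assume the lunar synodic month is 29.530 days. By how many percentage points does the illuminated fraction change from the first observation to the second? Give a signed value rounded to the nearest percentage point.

-41 percentage points

First observation: θ = 360°·20/29.530 = 243.8°, so f = 0.721.
Second observation: θ = 292.6°, f = 0.308.
Δf = 0.308 − 0.721 = -0.413, i.e. -41 pp.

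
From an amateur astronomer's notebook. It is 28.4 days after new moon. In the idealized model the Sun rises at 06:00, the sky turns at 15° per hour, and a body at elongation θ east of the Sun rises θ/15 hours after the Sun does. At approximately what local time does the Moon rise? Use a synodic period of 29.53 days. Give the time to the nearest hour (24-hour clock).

Phase angle: θ = 360°·(28.4 d)/(29.53 d) = 346.2°.
At 15° of sky rotation per hour, 346.2° corresponds to a 23.08 h lag.
06:00 + 23.08 h ≈ 05:05 → 05:00 to the nearest hour.

05:00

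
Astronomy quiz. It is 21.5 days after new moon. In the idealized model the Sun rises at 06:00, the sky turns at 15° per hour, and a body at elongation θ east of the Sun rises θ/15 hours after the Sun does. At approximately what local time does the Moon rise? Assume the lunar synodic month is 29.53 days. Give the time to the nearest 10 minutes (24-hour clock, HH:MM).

23:30

Phase angle: θ = 360°·(21.5 d)/(29.53 d) = 262.1°.
The Moon trails the Sun by θ/15 = 262.1/15 ≈ 17.47 hours.
06:00 + 17.474 h ≈ 23:28 → 23:30 to the nearest ten minutes.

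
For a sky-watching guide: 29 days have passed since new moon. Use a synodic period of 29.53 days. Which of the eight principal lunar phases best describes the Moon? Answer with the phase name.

At 29/29.53 of the cycle, θ ≈ 354° — the new moon range.

new moon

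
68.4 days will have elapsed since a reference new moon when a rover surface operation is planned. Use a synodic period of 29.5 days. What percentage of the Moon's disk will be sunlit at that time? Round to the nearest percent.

71%

Reduce mod P: 68.4 − 2×29.5 = 9.40 d into the current lunation.
Elongation θ = 360° × 9.40/29.5 ≈ 114.7°.
Illuminated fraction = (1 − cos 114.7°)/2 = (1 − (-0.418))/2 ≈ 0.709, so 71%.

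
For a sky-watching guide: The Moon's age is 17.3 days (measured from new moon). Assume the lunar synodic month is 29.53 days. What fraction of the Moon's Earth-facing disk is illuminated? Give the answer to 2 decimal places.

0.93

Phase angle: θ = 360°·(17.3 d)/(29.53 d) = 210.9°.
cos 210.9° = (-0.858), so f = (1 − (-0.858))/2 = 0.929.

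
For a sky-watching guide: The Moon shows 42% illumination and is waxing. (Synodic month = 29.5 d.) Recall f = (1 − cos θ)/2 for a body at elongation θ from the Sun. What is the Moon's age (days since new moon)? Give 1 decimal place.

cos θ = 1 − 2f = 0.160, giving a principal value of 80.8°.
Waxing ⇒ before full, so θ = 80.8°.
At 360°/29.5 d per day, 80.8° corresponds to 6.62 days.

6.6 days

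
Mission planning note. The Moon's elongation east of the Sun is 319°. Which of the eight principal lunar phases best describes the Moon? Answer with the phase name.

waning crescent

319° lies in the waning crescent sector of the 8-phase cycle.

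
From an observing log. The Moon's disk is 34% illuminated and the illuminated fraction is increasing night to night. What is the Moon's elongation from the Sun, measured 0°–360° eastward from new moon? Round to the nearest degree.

71°

cos θ = 1 − 2f = 0.320, giving a principal value of 71.3°.
The Moon is waxing (0°–180°), so θ = 71.3° directly.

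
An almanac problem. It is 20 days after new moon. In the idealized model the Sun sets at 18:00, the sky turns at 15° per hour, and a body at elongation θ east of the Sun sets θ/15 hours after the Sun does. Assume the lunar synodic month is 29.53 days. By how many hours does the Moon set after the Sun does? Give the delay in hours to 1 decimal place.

The Moon has covered 20/29.53 of its cycle, so θ ≈ 360° × 20/29.53 = 243.8°.
Delay after the Sun = 243.8° / (15°/h) ≈ 16.25 h.
So the Moon sets 16.25 h after the Sun.

16.3 h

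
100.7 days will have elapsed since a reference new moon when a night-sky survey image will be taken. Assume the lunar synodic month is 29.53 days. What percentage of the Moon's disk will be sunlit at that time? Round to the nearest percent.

100.7/29.53 = 3.410 lunations, so 3 complete cycles and 12.11 d into the next.
The Moon has covered 12.11/29.53 of its cycle, so θ ≈ 360° × 12.11/29.53 = 147.6°.
Illuminated fraction = (1 − cos 147.6°)/2 = (1 − (-0.845))/2 ≈ 0.922, so 92%.

92%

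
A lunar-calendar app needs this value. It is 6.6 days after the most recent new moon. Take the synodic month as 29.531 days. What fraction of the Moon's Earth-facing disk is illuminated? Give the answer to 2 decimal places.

0.42

The Moon has covered 6.6/29.531 of its cycle, so θ ≈ 360° × 6.6/29.531 = 80.5°.
cos 80.5° = 0.166, so f = (1 − 0.166)/2 = 0.417.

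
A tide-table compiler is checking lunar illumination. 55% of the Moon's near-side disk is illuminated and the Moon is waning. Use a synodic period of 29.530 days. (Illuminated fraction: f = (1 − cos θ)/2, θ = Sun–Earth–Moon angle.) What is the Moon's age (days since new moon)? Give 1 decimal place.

cos θ = 1 − 2f = -0.100, giving a principal value of 95.7°.
Waning ⇒ past full, so θ = 360° − 95.7° = 264.3°.
At 360°/29.530 d per day, 264.3° corresponds to 21.68 days.

21.7 days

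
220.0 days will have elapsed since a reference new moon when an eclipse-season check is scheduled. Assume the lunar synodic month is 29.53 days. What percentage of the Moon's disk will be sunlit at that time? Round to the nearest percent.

98%

220.0/29.53 = 7.450 lunations, so 7 complete cycles and 13.29 d into the next.
Elongation θ = 360° × 13.29/29.53 ≈ 162.0°.
With cos θ = (-0.951), the lit fraction is (1 − (-0.951))/2 ≈ 0.976, so 98%.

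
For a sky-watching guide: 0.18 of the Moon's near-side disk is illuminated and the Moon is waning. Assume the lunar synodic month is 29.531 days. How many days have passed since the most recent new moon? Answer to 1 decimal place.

cos θ = 1 − 2f = 0.640, giving a principal value of 50.2°.
Since the Moon is past full (waning), take the reflex angle: θ = 360° − 50.2° = 309.8°.
At 360°/29.531 d per day, 309.8° corresponds to 25.41 days.

25.4 days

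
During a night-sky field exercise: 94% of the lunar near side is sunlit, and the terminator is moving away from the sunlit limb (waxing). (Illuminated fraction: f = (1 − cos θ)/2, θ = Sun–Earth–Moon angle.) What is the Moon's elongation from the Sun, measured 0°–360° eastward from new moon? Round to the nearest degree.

cos θ = 1 − 2f = -0.880, giving a principal value of 151.6°.
Waxing ⇒ before full, so θ = 151.6°.

152°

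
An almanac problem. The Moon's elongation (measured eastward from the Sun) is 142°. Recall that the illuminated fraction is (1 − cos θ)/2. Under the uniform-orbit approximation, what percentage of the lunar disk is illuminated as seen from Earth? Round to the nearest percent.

89%

f = (1 − cos 142°)/2 = (1 − (-0.788))/2 ≈ 0.894, i.e. 89%.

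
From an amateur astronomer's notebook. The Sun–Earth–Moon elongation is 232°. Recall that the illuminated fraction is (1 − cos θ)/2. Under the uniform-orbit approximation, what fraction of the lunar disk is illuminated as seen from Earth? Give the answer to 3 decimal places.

0.808

cos 232° = (-0.616), so f = (1 − (-0.616))/2 = 0.808.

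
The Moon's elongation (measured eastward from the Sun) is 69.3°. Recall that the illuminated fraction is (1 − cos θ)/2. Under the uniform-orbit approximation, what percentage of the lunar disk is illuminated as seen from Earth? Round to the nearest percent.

32%

Half-versine of 69.3°: (1 − 0.353)/2 = 0.323, i.e. 32%.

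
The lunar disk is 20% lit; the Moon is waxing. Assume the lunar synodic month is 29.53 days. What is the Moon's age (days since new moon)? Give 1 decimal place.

cos θ = 1 − 2f = 0.600, giving a principal value of 53.1°.
Before full moon the principal value applies: θ = 53.1°.
At 360°/29.53 d per day, 53.1° corresponds to 4.36 days.

4.4 days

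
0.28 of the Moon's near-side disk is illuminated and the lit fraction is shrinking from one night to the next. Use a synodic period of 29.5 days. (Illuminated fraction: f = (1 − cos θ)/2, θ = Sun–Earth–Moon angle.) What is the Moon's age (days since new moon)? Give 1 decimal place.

24.3 days

From f = (1 − cos θ)/2: cos θ = 1 − 2×0.28 = 0.440; arccos → 63.9°.
Waning ⇒ past full, so θ = 360° − 63.9° = 296.1°.
At 360°/29.5 d per day, 296.1° corresponds to 24.26 days.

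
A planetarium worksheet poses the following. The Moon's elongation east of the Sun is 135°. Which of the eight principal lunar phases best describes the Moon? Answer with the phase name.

135° lies in the waxing gibbous sector of the 8-phase cycle.

waxing gibbous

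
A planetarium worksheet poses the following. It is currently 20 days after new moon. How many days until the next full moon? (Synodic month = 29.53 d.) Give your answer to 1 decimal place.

24.3 days

Full moon is 0.5 of the way through the cycle: age 0.5 × 29.53 = 14.765 d.
This lunation's full moon (14.765 d) has passed, so add one period: 44.295 − 20 = 24.295 days.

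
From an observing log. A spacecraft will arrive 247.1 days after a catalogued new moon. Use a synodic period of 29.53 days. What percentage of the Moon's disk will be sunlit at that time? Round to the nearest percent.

247.1/29.53 = 8.368 lunations, so 8 complete cycles and 10.86 d into the next.
Phase angle: θ = 360°·(10.86 d)/(29.53 d) = 132.4°.
cos 132.4° = (-0.674), so f = (1 − (-0.674))/2 = 0.837, so 84%.

84%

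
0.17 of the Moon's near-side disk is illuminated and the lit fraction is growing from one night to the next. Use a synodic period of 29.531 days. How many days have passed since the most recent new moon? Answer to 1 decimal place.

4.0 days

From f = (1 − cos θ)/2: cos θ = 1 − 2×0.17 = 0.660; arccos → 48.7°.
The Moon is waxing (0°–180°), so θ = 48.7° directly.
At 360°/29.531 d per day, 48.7° corresponds to 3.99 days.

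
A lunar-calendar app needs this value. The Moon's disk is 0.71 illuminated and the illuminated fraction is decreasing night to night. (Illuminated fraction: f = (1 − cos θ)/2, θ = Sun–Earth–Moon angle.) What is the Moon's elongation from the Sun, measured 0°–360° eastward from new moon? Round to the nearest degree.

245°

cos θ = 1 − 2f = -0.420, giving a principal value of 114.8°.
A waning Moon lies in 180°–360°, so θ = 360° − 114.8° = 245.2°.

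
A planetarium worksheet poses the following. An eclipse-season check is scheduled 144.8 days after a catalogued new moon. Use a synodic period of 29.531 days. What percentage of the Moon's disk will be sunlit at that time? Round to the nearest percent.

9%

Reduce mod P: 144.8 − 4×29.531 = 26.68 d into the current lunation.
The Moon has covered 26.68/29.531 of its cycle, so θ ≈ 360° × 26.68/29.531 = 325.2°.
cos 325.2° = 0.821, so f = (1 − 0.821)/2 = 0.089, so 9%.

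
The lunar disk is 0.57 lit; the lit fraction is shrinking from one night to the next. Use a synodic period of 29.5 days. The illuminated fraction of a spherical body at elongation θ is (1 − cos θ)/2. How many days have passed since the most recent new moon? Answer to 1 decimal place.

21.5 days

From f = (1 − cos θ)/2: cos θ = 1 − 2×0.57 = -0.140; arccos → 98.0°.
A waning Moon lies in 180°–360°, so θ = 360° − 98.0° = 262.0°.
That fraction of the synodic month is 262.0/360 × 29.5 d ≈ 21.47 d.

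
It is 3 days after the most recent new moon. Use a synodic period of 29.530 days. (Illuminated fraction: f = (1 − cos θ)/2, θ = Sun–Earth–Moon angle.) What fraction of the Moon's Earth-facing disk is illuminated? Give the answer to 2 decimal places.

Elongation θ = 360° × 3/29.530 ≈ 36.6°.
With cos θ = 0.803, the lit fraction is (1 − 0.803)/2 ≈ 0.098.

0.10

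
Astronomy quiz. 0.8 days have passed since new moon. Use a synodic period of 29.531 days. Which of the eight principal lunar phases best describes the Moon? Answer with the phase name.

new moon

θ ≈ 360° × 0.8/29.531 = 10°, which falls in the new moon sector.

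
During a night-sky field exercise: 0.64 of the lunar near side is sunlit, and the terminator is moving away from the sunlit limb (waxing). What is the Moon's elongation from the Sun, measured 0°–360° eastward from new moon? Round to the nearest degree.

106°

From f = (1 − cos θ)/2: cos θ = 1 − 2×0.64 = -0.280; arccos → 106.3°.
Waxing ⇒ before full, so θ = 106.3°.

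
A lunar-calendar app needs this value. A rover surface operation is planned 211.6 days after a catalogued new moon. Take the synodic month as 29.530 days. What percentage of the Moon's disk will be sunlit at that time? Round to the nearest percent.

25%

211.6 d spans 7 complete synodic months (7 × 29.530 = 206.71 d) plus 4.89 d.
Elongation θ = 360° × 4.89/29.530 ≈ 59.6°.
cos 59.6° = 0.506, so f = (1 − 0.506)/2 = 0.247, so 25%.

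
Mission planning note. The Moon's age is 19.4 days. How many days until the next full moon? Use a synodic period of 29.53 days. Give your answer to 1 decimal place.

Full moon occurs at elongation 180°, i.e. at age 29.53 × 180/360 = 14.765 d.
Already past this cycle's full moon; the next is at 14.765 + 29.53 = 44.295 d, so 44.295 − 19.4 = 24.895 days.

24.9 days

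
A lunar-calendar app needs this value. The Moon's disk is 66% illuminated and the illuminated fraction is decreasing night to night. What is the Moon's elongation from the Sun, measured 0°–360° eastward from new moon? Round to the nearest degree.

251°

cos θ = 1 − 2f = -0.320, giving a principal value of 108.7°.
Since the Moon is past full (waning), take the reflex angle: θ = 360° − 108.7° = 251.3°.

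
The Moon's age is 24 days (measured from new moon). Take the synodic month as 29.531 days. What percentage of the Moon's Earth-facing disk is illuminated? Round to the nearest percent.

31%

Phase angle: θ = 360°·(24 d)/(29.531 d) = 292.6°.
With cos θ = 0.384, the lit fraction is (1 − 0.384)/2 ≈ 0.308, so 31%.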